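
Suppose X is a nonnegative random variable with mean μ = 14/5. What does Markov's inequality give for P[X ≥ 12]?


μ = E[X] = 14/5, a = 12.
Markov: P[X ≥ 12] ≤ μ/a = (14/5)/12 = 7/30.
Numerically: ≈ 0.23333.
(Since a = 12 > μ = 2.80000, the bound 7/30 is < 1 and informative.)

P[X ≥ 12] ≤ 7/30 ≈ 0.23333.


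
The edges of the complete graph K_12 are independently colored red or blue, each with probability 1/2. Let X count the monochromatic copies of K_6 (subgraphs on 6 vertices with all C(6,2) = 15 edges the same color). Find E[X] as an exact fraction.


Let X = Σ_S X_S over the C(12, 6) = 924 subsets S of size 6, where X_S = 1 if the K_6 on S is monochromatic.
For a fixed S, the K_6 on S has C(6, 2) = 15 edges. P[all 15 edges red] = (1/2)^15, and likewise for blue, so P[monochromatic] = 2·(1/2)^15 = 2^{1 − 15} = 1/16384.
By linearity of expectation: E[X] = C(12, 6) · 2^{1 − 15} = 924 · 1/16384 = 231/4096.
Numerically: E[X] ≈ 0.0564.

E[X] = C(12,6)·2^(1−C(6,2)) = 231/4096 ≈ 0.0564.


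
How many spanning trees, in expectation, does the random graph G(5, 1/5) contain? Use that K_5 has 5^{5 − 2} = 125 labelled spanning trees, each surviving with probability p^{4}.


K_5 has 5^{5 − 2} = 125 labelled spanning trees.
For each such spanning tree H, let X_H = 1 if all 4 edges of H are present in G. Then P[X_H = 1] = p^{4} = (1/5)^{4} = 1/625.
By linearity of expectation: E[X] = Σ_H E[X_H] = 125 · p^{4} = 125 · 1/625 = 1/5.
Numerically: E[X] ≈ 0.2.

E[X] = 125 · (1/5)^{4} = 1/5 ≈ 0.2.


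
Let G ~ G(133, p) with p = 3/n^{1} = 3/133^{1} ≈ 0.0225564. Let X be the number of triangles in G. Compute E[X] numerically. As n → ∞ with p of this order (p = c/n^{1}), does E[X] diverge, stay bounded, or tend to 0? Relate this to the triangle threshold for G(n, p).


Number of potential triangles: C(133, 3) = 383306.
Each occurs with probability p³ ≈ (0.0225564)³ ≈ 1.14764836e-05.
By linearity: E[X] = C(133, 3)·p³ ≈ 383306 · 1.14764836e-05 ≈ 4.399005.
Here α = 1, so p = 3/n is exactly at the triangle threshold p ~ 1/n. Asymptotically E[X] → c³/6 = 3³/6 = 9/2 ≈ 4.500000, a bounded constant. In this regime the triangle count is asymptotically Poisson(c³/6).

E[X] ≈ 4.399005; in regime p = Θ(1/n^{1}) E[X] stays bounded (at the triangle threshold p ~ 1/n).


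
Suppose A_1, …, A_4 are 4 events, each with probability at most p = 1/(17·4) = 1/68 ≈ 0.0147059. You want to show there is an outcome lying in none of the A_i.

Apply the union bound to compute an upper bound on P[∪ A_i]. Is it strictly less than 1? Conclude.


Union bound: P[∪_{i=1}^{4} A_i] ≤ Σ_i P[A_i] ≤ 4·p = 4·(1/68) = 1/17.
Numerically: 1/17 ≈ 0.0588235.
Is 1/17 < 1? YES.
Since P[∪ A_i] ≤ 1/17 < 1, the complement has P[∩ A_i^c] ≥ 1 − 1/17 = 16/17 > 0, so some outcome avoids every A_i.

4·p = 1/17 ≈ 0.0588235; existence CERTIFIED by the union bound.


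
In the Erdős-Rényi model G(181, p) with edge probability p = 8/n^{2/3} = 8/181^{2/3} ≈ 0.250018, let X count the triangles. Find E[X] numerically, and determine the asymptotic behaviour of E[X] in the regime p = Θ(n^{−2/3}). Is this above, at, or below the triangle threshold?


Number of potential triangles: C(181, 3) = 971970.
Each occurs with probability p³ ≈ (0.250018)³ ≈ 1.56283386e-02.
By linearity: E[X] = C(181, 3)·p³ ≈ 971970 · 1.56283386e-02 ≈ 15190.276243.
Since α = 2/3 < 1, p = c/n^{2/3} ≫ 1/n is above the triangle threshold p ~ 1/n. Asymptotically E[X] ~ (c³/6)·n^{3(1−α)} = (8³/6)·n^{1} → ∞; triangles are abundant w.h.p.

E[X] ≈ 15190.276243; in regime p = Θ(1/n^{2/3}) E[X] diverges (above the triangle threshold p ~ 1/n).


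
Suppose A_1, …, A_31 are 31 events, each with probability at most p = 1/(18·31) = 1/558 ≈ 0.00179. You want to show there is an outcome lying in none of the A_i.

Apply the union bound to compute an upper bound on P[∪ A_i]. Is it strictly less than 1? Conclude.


Union bound: P[∪_{i=1}^{31} A_i] ≤ Σ_i P[A_i] ≤ 31·p = 31·(1/558) = 1/18.
Numerically: 1/18 ≈ 0.05556.
Is 1/18 < 1? YES.
Since P[∪ A_i] ≤ 1/18 < 1, the complement has P[∩ A_i^c] ≥ 1 − 1/18 = 17/18 > 0, so some outcome avoids every A_i.

31·p = 1/18 ≈ 0.05556; existence CERTIFIED by the union bound.


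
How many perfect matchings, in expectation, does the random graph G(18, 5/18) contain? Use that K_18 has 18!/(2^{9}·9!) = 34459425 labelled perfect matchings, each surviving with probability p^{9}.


K_18 has 18!/(2^{9}·9!) = 34459425 labelled perfect matchings.
For each such perfect matching H, let X_H = 1 if all 9 edges of H are present in G. Then P[X_H = 1] = p^{9} = (5/18)^{9} = 1953125/198359290368.
By linearity: E[X] = Σ_H E[X_H] = 34459425 · p^{9} = 34459425 · 1953125/198359290368 = 830908203125/2448880128.
Numerically: E[X] ≈ 339.301.

E[X] = 34459425 · (5/18)^{9} = 830908203125/2448880128 ≈ 339.301.


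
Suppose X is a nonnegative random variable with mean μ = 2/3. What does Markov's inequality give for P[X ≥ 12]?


μ = E[X] = 2/3, a = 12.
Markov: P[X ≥ 12] ≤ μ/a = (2/3)/12 = 1/18.
Numerically: ≈ 0.0556.
(Since a = 12 > μ = 0.6667, the bound 1/18 is < 1 and informative.)

P[X ≥ 12] ≤ 1/18 ≈ 0.0556.


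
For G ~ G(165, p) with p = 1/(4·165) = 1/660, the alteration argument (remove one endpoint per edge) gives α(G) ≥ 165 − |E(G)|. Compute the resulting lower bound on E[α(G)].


E[|E(G)|] = C(165, 2)·p = 13530 · (1/660) = 41/2.
E[α(G)] ≥ n − E[|E(G)|] = 165 − 41/2 = 289/2.
Numerically: ≈ 144.5000.
(This is only a lower bound; the true E[α(G)] may be larger.)

E[α(G)] ≥ 289/2 ≈ 144.5000.


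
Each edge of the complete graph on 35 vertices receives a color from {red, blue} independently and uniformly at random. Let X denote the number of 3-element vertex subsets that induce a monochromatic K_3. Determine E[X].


Let X = Σ_S X_S over the C(35, 3) = 6545 subsets S of size 3, where X_S = 1 if the K_3 on S is monochromatic.
For a fixed S, the K_3 on S has C(3, 2) = 3 edges. P[all 3 edges red] = (1/2)^3, and likewise for blue, so P[monochromatic] = 2·(1/2)^3 = 2^{1 − 3} = 1/4.
By linearity of expectation: E[X] = C(35, 3) · 2^{1 − 3} = 6545 · 1/4 = 6545/4.
Numerically: E[X] ≈ 1636.250000.

E[X] = C(35,3)·2^(1−C(3,2)) = 6545/4 ≈ 1636.250000.


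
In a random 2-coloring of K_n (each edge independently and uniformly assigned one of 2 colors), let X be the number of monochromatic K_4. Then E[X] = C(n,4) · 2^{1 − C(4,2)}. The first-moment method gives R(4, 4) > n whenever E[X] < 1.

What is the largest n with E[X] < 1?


We need C(n, 4) · 2^{1 − 6} < 1, i.e. C(n, 4) < 2^{6 − 1} = 32.
Check values of n near the boundary:
  n = 4: C(4, 4) = 1; 1 < 32? YES
  n = 5: C(5, 4) = 5; 5 < 32? YES
  n = 6: C(6, 4) = 15; 15 < 32? YES
  n = 7: C(7, 4) = 35; 35 < 32? NO
  n = 8: C(8, 4) = 70; 70 < 32? NO
  n = 9: C(9, 4) = 126; 126 < 32? NO
The largest n with C(n, 4) < 32 is n = 6 (where E[X] = 15/32 ≈ 0.469). Hence R(4, 4) > 6, i.e. R(4, 4) ≥ 7.

Largest n = 6; hence R(4, 4) > 6.


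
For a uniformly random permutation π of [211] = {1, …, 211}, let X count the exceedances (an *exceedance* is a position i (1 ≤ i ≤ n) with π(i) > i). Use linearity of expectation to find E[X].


Write X = Σ_{i=1}^{211} X_i, where X_i = 1_{π(i) > i}.
For each fixed i, π(i) is uniform over {1, …, 211} (marginal of a uniform permutation), so P[π(i) > i] = (n − i)/n. Summing: Σ_{i=1}^{211} (n − i)/n = (0 + 1 + … + 210)/211 = 211(211 − 1)/(2·211) = (211 − 1)/2.
Hence E[X] = Σ_{i=1}^{211} (211 − i)/211 = 105 ≈ 105.000.

E[X] = 105 = 105.000.


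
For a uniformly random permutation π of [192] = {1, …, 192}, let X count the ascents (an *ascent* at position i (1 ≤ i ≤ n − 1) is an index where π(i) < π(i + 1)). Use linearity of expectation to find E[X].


Write X = Σ X_I over i = 1, …, 191, with X_I the indicator of one ascent.
There are 191 indicators.
For each fixed i, the pair (π(i), π(i+1)) is a uniformly random ordered pair of distinct values from {1, …, 192}; by symmetry P[π(i) < π(i+1)] = 1/2.
By linearity: E[X] = 191 · (1/2) = (192 − 1) · (1/2) = 191/2 ≈ 95.500.

E[X] = 191/2 = 95.500.


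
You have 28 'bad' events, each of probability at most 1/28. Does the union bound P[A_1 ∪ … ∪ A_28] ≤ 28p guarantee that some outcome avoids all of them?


Union bound: P[∪_{i=1}^{28} A_i] ≤ Σ_i P[A_i] ≤ 28·p = 28·(1/28) = 1.
Numerically: 1 ≈ 1.00000.
Is 1 < 1? NO.
Since the bound 1 is ≥ 1, the union bound is uninformative here; it does NOT by itself certify existence.

28·p = 1 ≈ 1.00000; existence NOT certified by the union bound.


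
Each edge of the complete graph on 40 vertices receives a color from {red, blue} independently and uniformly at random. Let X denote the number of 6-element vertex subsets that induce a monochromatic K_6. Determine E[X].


Let X = Σ_S X_S over the C(40, 6) = 3838380 subsets S of size 6, where X_S = 1 if the K_6 on S is monochromatic.
For a fixed S, the K_6 on S has C(6, 2) = 15 edges. P[all 15 edges red] = (1/2)^15, and likewise for blue, so P[monochromatic] = 2·(1/2)^15 = 2^{1 − 15} = 1/16384.
By linearity of expectation: E[X] = C(40, 6) · 2^{1 − 15} = 3838380 · 1/16384 = 959595/4096.
Numerically: E[X] ≈ 234.276.

E[X] = C(40,6)·2^(1−C(6,2)) = 959595/4096 ≈ 234.276.


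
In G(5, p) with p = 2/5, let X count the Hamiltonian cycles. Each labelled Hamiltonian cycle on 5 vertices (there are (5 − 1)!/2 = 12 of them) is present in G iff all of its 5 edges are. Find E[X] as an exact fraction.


K_5 has (5 − 1)!/2 = 12 labelled Hamiltonian cycles.
For each such Hamiltonian cycle H, let X_H = 1 if all 5 edges of H are present in G. Then P[X_H = 1] = p^{5} = (2/5)^{5} = 32/3125.
Summing the indicators: E[X] = Σ_H E[X_H] = 12 · p^{5} = 12 · 32/3125 = 384/3125.
Numerically: E[X] ≈ 0.12288.

E[X] = 12 · (2/5)^{5} = 384/3125 ≈ 0.12288.


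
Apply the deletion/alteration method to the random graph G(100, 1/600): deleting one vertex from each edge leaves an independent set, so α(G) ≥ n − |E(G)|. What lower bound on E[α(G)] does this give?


E[|E(G)|] = C(100, 2)·p = 4950 · (1/600) = 33/4.
E[α(G)] ≥ n − E[|E(G)|] = 100 − 33/4 = 367/4.
Numerically: ≈ 91.7500.
(This is only a lower bound; the true E[α(G)] may be larger.)

E[α(G)] ≥ 367/4 ≈ 91.7500.


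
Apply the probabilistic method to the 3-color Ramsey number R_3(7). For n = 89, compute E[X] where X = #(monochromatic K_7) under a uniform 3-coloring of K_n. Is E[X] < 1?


E[X] = C(89, 7) · 3^{1 − 21} = 6890268572 · 3^{−20} = 6890268572/3486784401.
As a reduced fraction: E[X] = 6890268572/3486784401 ≈ 1.976.
Is E[X] < 1? NO.
Since E[X] ≥ 1, the first-moment bound is inconclusive at n = 89; it does NOT by itself certify R_3(7) > 89.

E[X] = 6890268572/3486784401 ≈ 1.976; E[X] ≥ 1; first-moment method inconclusive here.


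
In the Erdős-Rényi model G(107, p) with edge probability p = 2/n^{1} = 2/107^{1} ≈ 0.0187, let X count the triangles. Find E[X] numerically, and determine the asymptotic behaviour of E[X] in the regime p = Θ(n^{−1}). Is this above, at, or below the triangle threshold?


Number of potential triangles: C(107, 3) = 198485.
Each occurs with probability p³ ≈ (0.0187)³ ≈ 6.53038e-06.
By linearity: E[X] = C(107, 3)·p³ ≈ 198485 · 6.53038e-06 ≈ 1.296.
Here α = 1, so p = 2/n is exactly at the triangle threshold p ~ 1/n. Asymptotically E[X] → c³/6 = 2³/6 = 4/3 ≈ 1.333, a bounded constant. In this regime the triangle count is asymptotically Poisson(c³/6).

E[X] ≈ 1.296; in regime p = Θ(1/n^{1}) E[X] stays bounded (at the triangle threshold p ~ 1/n).


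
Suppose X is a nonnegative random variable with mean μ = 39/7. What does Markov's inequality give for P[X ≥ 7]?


μ = E[X] = 39/7, a = 7.
Markov: P[X ≥ 7] ≤ μ/a = (39/7)/7 = 39/49.
Numerically: ≈ 0.7959.
(Since a = 7 > μ = 5.5714, the bound 39/49 is < 1 and informative.)

P[X ≥ 7] ≤ 39/49 ≈ 0.7959.


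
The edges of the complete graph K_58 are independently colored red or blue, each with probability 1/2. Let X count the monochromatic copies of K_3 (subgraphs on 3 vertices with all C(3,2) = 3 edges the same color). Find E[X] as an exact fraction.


Let X = Σ_S X_S over the C(58, 3) = 30856 subsets S of size 3, where X_S = 1 if the K_3 on S is monochromatic.
For a fixed S, the K_3 on S has C(3, 2) = 3 edges. P[all 3 edges red] = (1/2)^3, and likewise for blue, so P[monochromatic] = 2·(1/2)^3 = 2^{1 − 3} = 1/4.
By linearity: E[X] = C(58, 3) · 2^{1 − 3} = 30856 · 1/4 = 7714.
Numerically: E[X] ≈ 7714.000000.

E[X] = C(58,3)·2^(1−C(3,2)) = 7714 ≈ 7714.000000.


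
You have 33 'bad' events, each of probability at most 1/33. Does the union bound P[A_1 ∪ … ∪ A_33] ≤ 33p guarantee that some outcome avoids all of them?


Union bound: P[∪_{i=1}^{33} A_i] ≤ Σ_i P[A_i] ≤ 33·p = 33·(1/33) = 1.
Numerically: 1 ≈ 1.000000.
Is 1 < 1? NO.
Since the bound 1 is ≥ 1, the union bound is uninformative here; it does NOT by itself certify existence.

33·p = 1 ≈ 1.000000; existence NOT certified by the union bound.


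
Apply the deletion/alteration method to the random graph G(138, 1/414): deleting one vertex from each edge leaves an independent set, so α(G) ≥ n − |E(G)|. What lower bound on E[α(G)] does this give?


E[|E(G)|] = C(138, 2)·p = 9453 · (1/414) = 137/6.
E[α(G)] ≥ n − E[|E(G)|] = 138 − 137/6 = 691/6.
Numerically: ≈ 115.1667.
(This is only a lower bound; the true E[α(G)] may be larger.)

E[α(G)] ≥ 691/6 ≈ 115.1667.


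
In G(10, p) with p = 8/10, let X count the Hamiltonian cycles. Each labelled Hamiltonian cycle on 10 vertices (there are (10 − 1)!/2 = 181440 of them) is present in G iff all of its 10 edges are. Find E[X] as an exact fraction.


K_10 has (10 − 1)!/2 = 181440 labelled Hamiltonian cycles.
For each such Hamiltonian cycle H, let X_H = 1 if all 10 edges of H are present in G. Then P[X_H = 1] = p^{10} = (4/5)^{10} = 1048576/9765625.
Summing the indicators: E[X] = Σ_H E[X_H] = 181440 · p^{10} = 181440 · 1048576/9765625 = 38050725888/1953125.
Numerically: E[X] ≈ 1.95e+04.

E[X] = 181440 · (4/5)^{10} = 38050725888/1953125 ≈ 1.95e+04.


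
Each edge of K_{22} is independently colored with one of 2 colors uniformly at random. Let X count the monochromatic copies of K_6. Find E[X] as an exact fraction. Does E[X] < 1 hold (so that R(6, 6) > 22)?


E[X] = C(22, 6) · 2^{1 − 15} = 74613 · 2^{−14} = 74613/16384.
As a reduced fraction: E[X] = 74613/16384 ≈ 4.55402.
Is E[X] < 1? NO.
Since E[X] ≥ 1, the first-moment bound is inconclusive at n = 22; it does NOT by itself certify R(6, 6) > 22.

E[X] = 74613/16384 ≈ 4.55402; E[X] ≥ 1; first-moment method inconclusive here.


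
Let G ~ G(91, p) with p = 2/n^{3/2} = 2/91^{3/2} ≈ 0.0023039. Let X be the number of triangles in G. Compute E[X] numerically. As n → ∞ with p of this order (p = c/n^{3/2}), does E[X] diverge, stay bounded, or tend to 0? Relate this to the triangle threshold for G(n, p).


Number of potential triangles: C(91, 3) = 121485.
Each occurs with probability p³ ≈ (0.0023039)³ ≈ 1.2229360e-08.
By linearity: E[X] = C(91, 3)·p³ ≈ 121485 · 1.2229360e-08 ≈ 0.00149.
Since α = 3/2 > 1, p = c/n^{3/2} = o(1/n) is below the triangle threshold p ~ 1/n. Asymptotically E[X] ~ (c³/6)·n^{3(1−α)} = (2³/6)·n^{-1.5} → 0, so by Markov's inequality G has no triangles w.h.p.

E[X] ≈ 0.00149; in regime p = Θ(1/n^{3/2}) E[X] tends to 0 (below the triangle threshold p ~ 1/n).


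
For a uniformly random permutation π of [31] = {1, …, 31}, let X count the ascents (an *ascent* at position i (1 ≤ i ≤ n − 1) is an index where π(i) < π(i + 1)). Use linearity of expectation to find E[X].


Write X = Σ X_I over i = 1, …, 30, with X_I the indicator of one ascent.
There are 30 indicators.
For each fixed i, the pair (π(i), π(i+1)) is a uniformly random ordered pair of distinct values from {1, …, 31}; by symmetry P[π(i) < π(i+1)] = 1/2.
By linearity: E[X] = 30 · (1/2) = (31 − 1) · (1/2) = 15 ≈ 15.0000.

E[X] = 15 = 15.0000.


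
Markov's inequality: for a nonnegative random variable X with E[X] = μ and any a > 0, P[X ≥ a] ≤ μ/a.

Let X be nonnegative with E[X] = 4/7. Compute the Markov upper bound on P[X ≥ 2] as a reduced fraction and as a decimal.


μ = E[X] = 4/7, a = 2.
Markov: P[X ≥ 2] ≤ μ/a = (4/7)/2 = 2/7.
Numerically: ≈ 0.286.
(Since a = 2 > μ = 0.571, the bound 2/7 is < 1 and informative.)

P[X ≥ 2] ≤ 2/7 ≈ 0.286.


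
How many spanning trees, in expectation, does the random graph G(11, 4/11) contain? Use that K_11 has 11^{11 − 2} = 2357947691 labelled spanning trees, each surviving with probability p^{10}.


K_11 has 11^{11 − 2} = 2357947691 labelled spanning trees.
For each such spanning tree H, let X_H = 1 if all 10 edges of H are present in G. Then P[X_H = 1] = p^{10} = (4/11)^{10} = 1048576/25937424601.
Summing the indicators: E[X] = Σ_H E[X_H] = 2357947691 · p^{10} = 2357947691 · 1048576/25937424601 = 1048576/11.
Numerically: E[X] ≈ 9.533e+04.

E[X] = 2357947691 · (4/11)^{10} = 1048576/11 ≈ 9.533e+04.


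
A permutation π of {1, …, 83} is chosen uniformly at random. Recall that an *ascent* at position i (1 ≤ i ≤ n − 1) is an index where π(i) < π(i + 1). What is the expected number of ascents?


Write X = Σ X_I over i = 1, …, 82, with X_I the indicator of one ascent.
There are 82 indicators.
For each fixed i, the pair (π(i), π(i+1)) is a uniformly random ordered pair of distinct values from {1, …, 83}; by symmetry P[π(i) < π(i+1)] = 1/2.
By linearity: E[X] = 82 · (1/2) = (83 − 1) · (1/2) = 41 ≈ 41.0000.

E[X] = 41 = 41.0000.


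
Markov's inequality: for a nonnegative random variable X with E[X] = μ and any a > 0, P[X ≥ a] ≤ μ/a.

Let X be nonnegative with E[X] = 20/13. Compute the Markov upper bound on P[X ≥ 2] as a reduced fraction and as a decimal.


μ = E[X] = 20/13, a = 2.
Markov: P[X ≥ 2] ≤ μ/a = (20/13)/2 = 10/13.
Numerically: ≈ 0.76923.
(Since a = 2 > μ = 1.53846, the bound 10/13 is < 1 and informative.)

P[X ≥ 2] ≤ 10/13 ≈ 0.76923.


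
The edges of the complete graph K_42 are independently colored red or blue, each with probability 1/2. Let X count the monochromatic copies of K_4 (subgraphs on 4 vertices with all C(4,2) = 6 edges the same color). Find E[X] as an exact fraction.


Let X = Σ_S X_S over the C(42, 4) = 111930 subsets S of size 4, where X_S = 1 if the K_4 on S is monochromatic.
For a fixed S, the K_4 on S has C(4, 2) = 6 edges. P[all 6 edges red] = (1/2)^6, and likewise for blue, so P[monochromatic] = 2·(1/2)^6 = 2^{1 − 6} = 1/32.
By linearity of expectation: E[X] = C(42, 4) · 2^{1 − 6} = 111930 · 1/32 = 55965/16.
Numerically: E[X] ≈ 3497.81250.

E[X] = C(42,4)·2^(1−C(4,2)) = 55965/16 ≈ 3497.81250.


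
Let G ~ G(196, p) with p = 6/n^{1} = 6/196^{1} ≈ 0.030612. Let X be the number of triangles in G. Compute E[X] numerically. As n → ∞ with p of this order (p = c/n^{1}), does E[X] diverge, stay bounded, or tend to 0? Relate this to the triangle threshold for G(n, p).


Number of potential triangles: C(196, 3) = 1235780.
Each occurs with probability p³ ≈ (0.030612)³ ≈ 2.8687027e-05.
By linearity: E[X] = C(196, 3)·p³ ≈ 1235780 · 2.8687027e-05 ≈ 35.45085.
Here α = 1, so p = 6/n is exactly at the triangle threshold p ~ 1/n. Asymptotically E[X] → c³/6 = 6³/6 = 36 ≈ 36.00000, a bounded constant. In this regime the triangle count is asymptotically Poisson(c³/6).

E[X] ≈ 35.45085; in regime p = Θ(1/n^{1}) E[X] stays bounded (at the triangle threshold p ~ 1/n).


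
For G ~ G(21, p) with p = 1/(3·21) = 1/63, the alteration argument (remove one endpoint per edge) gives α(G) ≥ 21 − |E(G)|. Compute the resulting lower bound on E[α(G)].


E[|E(G)|] = C(21, 2)·p = 210 · (1/63) = 10/3.
E[α(G)] ≥ n − E[|E(G)|] = 21 − 10/3 = 53/3.
Numerically: ≈ 17.6667.
(This is only a lower bound; the true E[α(G)] may be larger.)

E[α(G)] ≥ 53/3 ≈ 17.6667.


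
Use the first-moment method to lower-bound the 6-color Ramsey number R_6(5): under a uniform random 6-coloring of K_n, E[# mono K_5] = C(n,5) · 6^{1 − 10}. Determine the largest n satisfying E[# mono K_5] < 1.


We need C(n, 5) · 6^{1 − 10} < 1, i.e. C(n, 5) < 6^{10 − 1} = 10077696.
Check values of n near the boundary:
  n = 62: C(62, 5) = 6471002; 6471002 < 10077696? YES
  n = 63: C(63, 5) = 7028847; 7028847 < 10077696? YES
  n = 64: C(64, 5) = 7624512; 7624512 < 10077696? YES
  n = 65: C(65, 5) = 8259888; 8259888 < 10077696? YES
  n = 66: C(66, 5) = 8936928; 8936928 < 10077696? YES
  n = 67: C(67, 5) = 9657648; 9657648 < 10077696? YES
  n = 68: C(68, 5) = 10424128; 10424128 < 10077696? NO
The largest n with C(n, 5) < 10077696 is n = 67 (where E[X] = 67067/69984 ≈ 0.9583190). Hence R_6(5) > 67, i.e. R_6(5) ≥ 68.

Largest n = 67; hence R_6(5) > 67.


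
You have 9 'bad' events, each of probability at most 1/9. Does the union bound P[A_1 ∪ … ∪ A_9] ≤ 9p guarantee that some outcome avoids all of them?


Union bound: P[∪_{i=1}^{9} A_i] ≤ Σ_i P[A_i] ≤ 9·p = 9·(1/9) = 1.
Numerically: 1 ≈ 1.0000000.
Is 1 < 1? NO.
Since the bound 1 is ≥ 1, the union bound is uninformative here; it does NOT by itself certify existence.

9·p = 1 ≈ 1.0000000; existence NOT certified by the union bound.


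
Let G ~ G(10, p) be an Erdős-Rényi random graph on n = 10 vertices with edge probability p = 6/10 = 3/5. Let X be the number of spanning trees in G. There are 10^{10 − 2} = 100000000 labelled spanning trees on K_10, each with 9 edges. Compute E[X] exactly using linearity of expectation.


K_10 has 10^{10 − 2} = 100000000 labelled spanning trees.
For each such spanning tree H, let X_H = 1 if all 9 edges of H are present in G. Then P[X_H = 1] = p^{9} = (3/5)^{9} = 19683/1953125.
By linearity: E[X] = Σ_H E[X_H] = 100000000 · p^{9} = 100000000 · 19683/1953125 = 5038848/5.
Numerically: E[X] ≈ 1.0078e+06.

E[X] = 100000000 · (3/5)^{9} = 5038848/5 ≈ 1.0078e+06.


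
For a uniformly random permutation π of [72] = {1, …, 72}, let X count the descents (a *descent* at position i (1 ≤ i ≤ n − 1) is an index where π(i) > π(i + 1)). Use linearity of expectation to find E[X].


Write X = Σ X_I over i = 1, …, 71, with X_I the indicator of one descent.
There are 71 indicators.
For each fixed i, the pair (π(i), π(i+1)) is a uniformly random ordered pair of distinct values from {1, …, 72}; by symmetry P[π(i) > π(i+1)] = 1/2.
By linearity: E[X] = 71 · (1/2) = (72 − 1) · (1/2) = 71/2 ≈ 35.50000.

E[X] = 71/2 = 35.50000.


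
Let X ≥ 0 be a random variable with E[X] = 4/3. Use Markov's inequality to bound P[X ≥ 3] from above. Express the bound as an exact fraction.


μ = E[X] = 4/3, a = 3.
Markov: P[X ≥ 3] ≤ μ/a = (4/3)/3 = 4/9.
Numerically: ≈ 0.444.
(Since a = 3 > μ = 1.333, the bound 4/9 is < 1 and informative.)

P[X ≥ 3] ≤ 4/9 ≈ 0.444.


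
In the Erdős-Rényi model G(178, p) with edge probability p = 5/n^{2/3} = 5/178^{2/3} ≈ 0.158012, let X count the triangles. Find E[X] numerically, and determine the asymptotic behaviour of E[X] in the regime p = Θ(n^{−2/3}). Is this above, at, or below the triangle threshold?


Number of potential triangles: C(178, 3) = 924176.
Each occurs with probability p³ ≈ (0.158012)³ ≈ 3.94520894e-03.
By linearity: E[X] = C(178, 3)·p³ ≈ 924176 · 3.94520894e-03 ≈ 3646.067416.
Since α = 2/3 < 1, p = c/n^{2/3} ≫ 1/n is above the triangle threshold p ~ 1/n. Asymptotically E[X] ~ (c³/6)·n^{3(1−α)} = (5³/6)·n^{1} → ∞; triangles are abundant w.h.p.

E[X] ≈ 3646.067416; in regime p = Θ(1/n^{2/3}) E[X] diverges (above the triangle threshold p ~ 1/n).


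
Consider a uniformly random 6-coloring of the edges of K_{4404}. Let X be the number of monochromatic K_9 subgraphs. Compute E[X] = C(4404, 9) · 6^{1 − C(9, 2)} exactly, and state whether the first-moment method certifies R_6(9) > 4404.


E[X] = C(4404, 9) · 6^{1 − 36} = 1703375445537161676647015880 · 6^{−35} = 1703375445537161676647015880/1719070799748422591028658176.
As a reduced fraction: E[X] = 70973976897381736526958995/71627949989517607959527424 ≈ 0.9908699.
Is E[X] < 1? YES.
Since E[X] < 1, there exists a 6-coloring of K_{4404} with no monochromatic K_9; hence R_6(9) > 4404.

E[X] = 70973976897381736526958995/71627949989517607959527424 ≈ 0.9908699; E[X] < 1, so R_6(9) > 4404.


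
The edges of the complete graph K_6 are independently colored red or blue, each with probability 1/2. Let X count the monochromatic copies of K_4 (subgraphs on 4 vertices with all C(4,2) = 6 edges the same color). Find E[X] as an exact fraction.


Let X = Σ_S X_S over the C(6, 4) = 15 subsets S of size 4, where X_S = 1 if the K_4 on S is monochromatic.
For a fixed S, the K_4 on S has C(4, 2) = 6 edges. P[all 6 edges red] = (1/2)^6, and likewise for blue, so P[monochromatic] = 2·(1/2)^6 = 2^{1 − 6} = 1/32.
By linearity: E[X] = C(6, 4) · 2^{1 − 6} = 15 · 1/32 = 15/32.
Numerically: E[X] ≈ 0.468750.

E[X] = C(6,4)·2^(1−C(4,2)) = 15/32 ≈ 0.468750.


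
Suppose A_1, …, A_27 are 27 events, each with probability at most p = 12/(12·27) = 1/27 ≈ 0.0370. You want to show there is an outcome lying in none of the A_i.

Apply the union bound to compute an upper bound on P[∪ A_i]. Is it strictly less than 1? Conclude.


Union bound: P[∪_{i=1}^{27} A_i] ≤ Σ_i P[A_i] ≤ 27·p = 27·(1/27) = 1.
Numerically: 1 ≈ 1.0000.
Is 1 < 1? NO.
Since the bound 1 is ≥ 1, the union bound is uninformative here; it does NOT by itself certify existence.

27·p = 1 ≈ 1.0000; existence NOT certified by the union bound.


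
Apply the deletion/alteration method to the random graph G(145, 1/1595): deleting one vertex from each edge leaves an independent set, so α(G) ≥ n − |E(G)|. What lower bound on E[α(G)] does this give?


E[|E(G)|] = C(145, 2)·p = 10440 · (1/1595) = 72/11.
E[α(G)] ≥ n − E[|E(G)|] = 145 − 72/11 = 1523/11.
Numerically: ≈ 138.454545.
(This is only a lower bound; the true E[α(G)] may be larger.)

E[α(G)] ≥ 1523/11 ≈ 138.454545.


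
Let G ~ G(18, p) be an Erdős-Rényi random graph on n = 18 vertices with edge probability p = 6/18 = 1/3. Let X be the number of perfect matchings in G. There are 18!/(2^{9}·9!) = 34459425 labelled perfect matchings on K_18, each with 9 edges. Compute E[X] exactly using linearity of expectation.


K_18 has 18!/(2^{9}·9!) = 34459425 labelled perfect matchings.
For each such perfect matching H, let X_H = 1 if all 9 edges of H are present in G. Then P[X_H = 1] = p^{9} = (1/3)^{9} = 1/19683.
By linearity: E[X] = Σ_H E[X_H] = 34459425 · p^{9} = 34459425 · 1/19683 = 425425/243.
Numerically: E[X] ≈ 1750.72.

E[X] = 34459425 · (1/3)^{9} = 425425/243 ≈ 1750.72.


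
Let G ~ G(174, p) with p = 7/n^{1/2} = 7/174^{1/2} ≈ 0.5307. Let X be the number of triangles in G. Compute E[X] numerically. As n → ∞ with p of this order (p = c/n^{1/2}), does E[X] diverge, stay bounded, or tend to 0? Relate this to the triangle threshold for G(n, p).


Number of potential triangles: C(174, 3) = 862924.
Each occurs with probability p³ ≈ (0.5307)³ ≈ 1.494412e-01.
By linearity: E[X] = C(174, 3)·p³ ≈ 862924 · 1.494412e-01 ≈ 128956.3688.
Since α = 1/2 < 1, p = c/n^{1/2} ≫ 1/n is above the triangle threshold p ~ 1/n. Asymptotically E[X] ~ (c³/6)·n^{3(1−α)} = (7³/6)·n^{1.5} → ∞; triangles are abundant w.h.p.

E[X] ≈ 128956.3688; in regime p = Θ(1/n^{1/2}) E[X] diverges (above the triangle threshold p ~ 1/n).


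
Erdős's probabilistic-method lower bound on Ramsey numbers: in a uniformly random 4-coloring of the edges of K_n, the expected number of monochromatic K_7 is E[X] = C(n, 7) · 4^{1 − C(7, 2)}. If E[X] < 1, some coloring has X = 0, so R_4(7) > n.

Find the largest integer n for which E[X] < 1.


We need C(n, 7) · 4^{1 − 21} < 1, i.e. C(n, 7) < 4^{21 − 1} = 1099511627776.
Check values of n near the boundary:
  n = 177: C(177, 7) = 957664425960; 957664425960 < 1099511627776? YES
  n = 178: C(178, 7) = 996867063280; 996867063280 < 1099511627776? YES
  n = 179: C(179, 7) = 1037437234460; 1037437234460 < 1099511627776? YES
  n = 180: C(180, 7) = 1079414463600; 1079414463600 < 1099511627776? YES
  n = 181: C(181, 7) = 1122839183400; 1122839183400 < 1099511627776? NO
  n = 182: C(182, 7) = 1167752750736; 1167752750736 < 1099511627776? NO
The largest n with C(n, 7) < 1099511627776 is n = 180 (where E[X] = 67463403975/68719476736 ≈ 0.9817). Hence R_4(7) > 180, i.e. R_4(7) ≥ 181.

Largest n = 180; hence R_4(7) > 180.


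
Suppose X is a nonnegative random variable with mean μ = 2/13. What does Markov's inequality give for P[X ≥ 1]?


μ = E[X] = 2/13, a = 1.
Markov: P[X ≥ 1] ≤ μ/a = (2/13)/1 = 2/13.
Numerically: ≈ 0.15385.
(Since a = 1 > μ = 0.15385, the bound 2/13 is < 1 and informative.)

P[X ≥ 1] ≤ 2/13 ≈ 0.15385.


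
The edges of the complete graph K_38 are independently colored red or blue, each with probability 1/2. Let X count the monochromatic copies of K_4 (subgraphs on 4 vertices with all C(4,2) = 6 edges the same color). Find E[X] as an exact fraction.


Let X = Σ_S X_S over the C(38, 4) = 73815 subsets S of size 4, where X_S = 1 if the K_4 on S is monochromatic.
For a fixed S, the K_4 on S has C(4, 2) = 6 edges. P[all 6 edges red] = (1/2)^6, and likewise for blue, so P[monochromatic] = 2·(1/2)^6 = 2^{1 − 6} = 1/32.
Summing: E[X] = C(38, 4) · 2^{1 − 6} = 73815 · 1/32 = 73815/32.
Numerically: E[X] ≈ 2306.7188.

E[X] = C(38,4)·2^(1−C(4,2)) = 73815/32 ≈ 2306.7188.


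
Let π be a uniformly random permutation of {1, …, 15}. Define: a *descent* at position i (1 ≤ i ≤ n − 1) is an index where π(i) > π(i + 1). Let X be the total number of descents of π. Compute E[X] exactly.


Write X = Σ X_I over i = 1, …, 14, with X_I the indicator of one descent.
There are 14 indicators.
For each fixed i, the pair (π(i), π(i+1)) is a uniformly random ordered pair of distinct values from {1, …, 15}; by symmetry P[π(i) > π(i+1)] = 1/2.
By linearity: E[X] = 14 · (1/2) = (15 − 1) · (1/2) = 7 ≈ 7.000.

E[X] = 7 = 7.000.


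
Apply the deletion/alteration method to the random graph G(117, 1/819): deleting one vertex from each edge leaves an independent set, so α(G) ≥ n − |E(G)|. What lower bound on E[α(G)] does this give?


E[|E(G)|] = C(117, 2)·p = 6786 · (1/819) = 58/7.
E[α(G)] ≥ n − E[|E(G)|] = 117 − 58/7 = 761/7.
Numerically: ≈ 108.714.
(This is only a lower bound; the true E[α(G)] may be larger.)

E[α(G)] ≥ 761/7 ≈ 108.714.


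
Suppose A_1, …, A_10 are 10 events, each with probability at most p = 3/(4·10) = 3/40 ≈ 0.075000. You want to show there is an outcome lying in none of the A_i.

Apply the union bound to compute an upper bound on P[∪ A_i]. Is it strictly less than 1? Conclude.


Union bound: P[∪_{i=1}^{10} A_i] ≤ Σ_i P[A_i] ≤ 10·p = 10·(3/40) = 3/4.
Numerically: 3/4 ≈ 0.750000.
Is 3/4 < 1? YES.
Since P[∪ A_i] ≤ 3/4 < 1, the complement has P[∩ A_i^c] ≥ 1 − 3/4 = 1/4 > 0, so some outcome avoids every A_i.

10·p = 3/4 ≈ 0.750000; existence CERTIFIED by the union bound.


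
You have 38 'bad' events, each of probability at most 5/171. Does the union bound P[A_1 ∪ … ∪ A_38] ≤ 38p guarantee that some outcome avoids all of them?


Union bound: P[∪_{i=1}^{38} A_i] ≤ Σ_i P[A_i] ≤ 38·p = 38·(5/171) = 10/9.
Numerically: 10/9 ≈ 1.1111.
Is 10/9 < 1? NO.
Since the bound 10/9 is ≥ 1, the union bound is uninformative here; it does NOT by itself certify existence.

38·p = 10/9 ≈ 1.1111; existence NOT certified by the union bound.


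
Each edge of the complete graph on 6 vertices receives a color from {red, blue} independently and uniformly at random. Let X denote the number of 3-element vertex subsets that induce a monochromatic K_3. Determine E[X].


Let X = Σ_S X_S over the C(6, 3) = 20 subsets S of size 3, where X_S = 1 if the K_3 on S is monochromatic.
For a fixed S, the K_3 on S has C(3, 2) = 3 edges. P[all 3 edges red] = (1/2)^3, and likewise for blue, so P[monochromatic] = 2·(1/2)^3 = 2^{1 − 3} = 1/4.
By linearity of expectation: E[X] = C(6, 3) · 2^{1 − 3} = 20 · 1/4 = 5.
Numerically: E[X] ≈ 5.000.

E[X] = C(6,3)·2^(1−C(3,2)) = 5 ≈ 5.000.


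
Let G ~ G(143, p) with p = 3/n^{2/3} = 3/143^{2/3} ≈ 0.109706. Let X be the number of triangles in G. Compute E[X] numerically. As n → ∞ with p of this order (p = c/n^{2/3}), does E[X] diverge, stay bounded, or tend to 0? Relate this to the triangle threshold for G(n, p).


Number of potential triangles: C(143, 3) = 477191.
Each occurs with probability p³ ≈ (0.109706)³ ≈ 1.32035796e-03.
By linearity: E[X] = C(143, 3)·p³ ≈ 477191 · 1.32035796e-03 ≈ 630.062937.
Since α = 2/3 < 1, p = c/n^{2/3} ≫ 1/n is above the triangle threshold p ~ 1/n. Asymptotically E[X] ~ (c³/6)·n^{3(1−α)} = (3³/6)·n^{1} → ∞; triangles are abundant w.h.p.

E[X] ≈ 630.062937; in regime p = Θ(1/n^{2/3}) E[X] diverges (above the triangle threshold p ~ 1/n).


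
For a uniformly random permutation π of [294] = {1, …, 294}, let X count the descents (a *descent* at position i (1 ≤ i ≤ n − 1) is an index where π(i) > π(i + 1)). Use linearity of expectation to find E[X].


Write X = Σ X_I over i = 1, …, 293, with X_I the indicator of one descent.
There are 293 indicators.
For each fixed i, the pair (π(i), π(i+1)) is a uniformly random ordered pair of distinct values from {1, …, 294}; by symmetry P[π(i) > π(i+1)] = 1/2.
By linearity: E[X] = 293 · (1/2) = (294 − 1) · (1/2) = 293/2 ≈ 146.50000.

E[X] = 293/2 = 146.50000.


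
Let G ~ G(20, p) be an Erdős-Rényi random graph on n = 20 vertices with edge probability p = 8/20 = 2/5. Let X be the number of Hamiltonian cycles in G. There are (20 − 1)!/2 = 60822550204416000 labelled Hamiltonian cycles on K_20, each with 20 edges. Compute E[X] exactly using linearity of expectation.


K_20 has (20 − 1)!/2 = 60822550204416000 labelled Hamiltonian cycles.
For each such Hamiltonian cycle H, let X_H = 1 if all 20 edges of H are present in G. Then P[X_H = 1] = p^{20} = (2/5)^{20} = 1048576/95367431640625.
Summing the indicators: E[X] = Σ_H E[X_H] = 60822550204416000 · p^{20} = 60822550204416000 · 1048576/95367431640625 = 510216531225165692928/762939453125.
Numerically: E[X] ≈ 6.688e+08.

E[X] = 60822550204416000 · (2/5)^{20} = 510216531225165692928/762939453125 ≈ 6.688e+08.


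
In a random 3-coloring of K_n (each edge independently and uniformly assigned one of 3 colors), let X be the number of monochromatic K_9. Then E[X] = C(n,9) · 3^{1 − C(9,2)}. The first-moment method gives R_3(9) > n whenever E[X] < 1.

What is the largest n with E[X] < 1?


We need C(n, 9) · 3^{1 − 36} < 1, i.e. C(n, 9) < 3^{36 − 1} = 50031545098999707.
Check values of n near the boundary:
  n = 296: C(296, 9) = 42513789098994080; 42513789098994080 < 50031545098999707? YES
  n = 297: C(297, 9) = 43842345008337645; 43842345008337645 < 50031545098999707? YES
  n = 298: C(298, 9) = 45207677551849890; 45207677551849890 < 50031545098999707? YES
  n = 299: C(299, 9) = 46610674441390059; 46610674441390059 < 50031545098999707? YES
  n = 300: C(300, 9) = 48052241692154700; 48052241692154700 < 50031545098999707? YES
  n = 301: C(301, 9) = 49533303936090975; 49533303936090975 < 50031545098999707? YES
  n = 302: C(302, 9) = 51054804739588650; 51054804739588650 < 50031545098999707? NO
  n = 303: C(303, 9) = 52617706925494425; 52617706925494425 < 50031545098999707? NO
  n = 304: C(304, 9) = 54222992899492560; 54222992899492560 < 50031545098999707? NO
The largest n with C(n, 9) < 50031545098999707 is n = 301 (where E[X] = 16511101312030325/16677181699666569 ≈ 0.99004). Hence R_3(9) > 301, i.e. R_3(9) ≥ 302.

Largest n = 301; hence R_3(9) > 301.


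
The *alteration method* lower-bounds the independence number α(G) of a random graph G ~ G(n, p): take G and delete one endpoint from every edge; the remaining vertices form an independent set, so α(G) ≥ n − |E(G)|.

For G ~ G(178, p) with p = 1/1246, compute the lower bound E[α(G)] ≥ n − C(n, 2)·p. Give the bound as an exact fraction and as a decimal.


E[|E(G)|] = C(178, 2)·p = 15753 · (1/1246) = 177/14.
E[α(G)] ≥ n − E[|E(G)|] = 178 − 177/14 = 2315/14.
Numerically: ≈ 165.35714.
(This is only a lower bound; the true E[α(G)] may be larger.)

E[α(G)] ≥ 2315/14 ≈ 165.35714.


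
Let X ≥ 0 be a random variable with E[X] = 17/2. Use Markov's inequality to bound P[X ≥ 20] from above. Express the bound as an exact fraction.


μ = E[X] = 17/2, a = 20.
Markov: P[X ≥ 20] ≤ μ/a = (17/2)/20 = 17/40.
Numerically: ≈ 0.425.
(Since a = 20 > μ = 8.500, the bound 17/40 is < 1 and informative.)

P[X ≥ 20] ≤ 17/40 ≈ 0.425.


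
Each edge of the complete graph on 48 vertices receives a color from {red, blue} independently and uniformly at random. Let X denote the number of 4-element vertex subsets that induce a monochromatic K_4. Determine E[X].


Let X = Σ_S X_S over the C(48, 4) = 194580 subsets S of size 4, where X_S = 1 if the K_4 on S is monochromatic.
For a fixed S, the K_4 on S has C(4, 2) = 6 edges. P[all 6 edges red] = (1/2)^6, and likewise for blue, so P[monochromatic] = 2·(1/2)^6 = 2^{1 − 6} = 1/32.
By linearity of expectation: E[X] = C(48, 4) · 2^{1 − 6} = 194580 · 1/32 = 48645/8.
Numerically: E[X] ≈ 6080.6250.

E[X] = C(48,4)·2^(1−C(4,2)) = 48645/8 ≈ 6080.6250.


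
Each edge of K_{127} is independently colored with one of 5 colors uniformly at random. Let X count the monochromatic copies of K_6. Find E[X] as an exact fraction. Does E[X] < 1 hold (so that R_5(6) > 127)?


E[X] = C(127, 6) · 5^{1 − 15} = 5169379425 · 5^{−14} = 5169379425/6103515625.
As a reduced fraction: E[X] = 206775177/244140625 ≈ 0.846951.
Is E[X] < 1? YES.
Since E[X] < 1, there exists a 5-coloring of K_{127} with no monochromatic K_6; hence R_5(6) > 127.

E[X] = 206775177/244140625 ≈ 0.846951; E[X] < 1, so R_5(6) > 127.


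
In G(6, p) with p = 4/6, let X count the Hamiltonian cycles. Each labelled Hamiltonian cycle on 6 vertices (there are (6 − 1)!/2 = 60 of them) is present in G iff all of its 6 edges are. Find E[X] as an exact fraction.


K_6 has (6 − 1)!/2 = 60 labelled Hamiltonian cycles.
For each such Hamiltonian cycle H, let X_H = 1 if all 6 edges of H are present in G. Then P[X_H = 1] = p^{6} = (2/3)^{6} = 64/729.
Summing the indicators: E[X] = Σ_H E[X_H] = 60 · p^{6} = 60 · 64/729 = 1280/243.
Numerically: E[X] ≈ 5.267.

E[X] = 60 · (2/3)^{6} = 1280/243 ≈ 5.267.


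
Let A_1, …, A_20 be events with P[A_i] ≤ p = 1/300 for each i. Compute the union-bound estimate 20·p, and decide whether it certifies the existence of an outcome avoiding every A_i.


Union bound: P[∪_{i=1}^{20} A_i] ≤ Σ_i P[A_i] ≤ 20·p = 20·(1/300) = 1/15.
Numerically: 1/15 ≈ 0.0666667.
Is 1/15 < 1? YES.
Since P[∪ A_i] ≤ 1/15 < 1, the complement has P[∩ A_i^c] ≥ 1 − 1/15 = 14/15 > 0, so some outcome avoids every A_i.

20·p = 1/15 ≈ 0.0666667; existence CERTIFIED by the union bound.


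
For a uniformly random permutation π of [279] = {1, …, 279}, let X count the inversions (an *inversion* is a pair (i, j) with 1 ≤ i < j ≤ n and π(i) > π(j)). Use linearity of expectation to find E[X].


Write X = Σ X_I over the C(279, 2) = 38781 pairs i < j, with X_I the indicator of one inversion.
There are 38781 indicators.
For each fixed pair i < j, the values π(i) and π(j) are two distinct elements of {1, …, 279} in uniformly random order; by symmetry P[π(i) > π(j)] = 1/2.
By linearity: E[X] = 38781 · (1/2) = C(279, 2) · (1/2) = 38781/2 = 38781/2 ≈ 19390.500000.

E[X] = 38781/2 = 19390.500000.


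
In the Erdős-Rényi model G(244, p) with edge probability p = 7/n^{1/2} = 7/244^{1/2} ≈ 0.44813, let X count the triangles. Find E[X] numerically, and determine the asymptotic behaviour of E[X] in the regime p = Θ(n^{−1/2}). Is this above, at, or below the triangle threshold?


Number of potential triangles: C(244, 3) = 2391444.
Each occurs with probability p³ ≈ (0.44813)³ ≈ 8.9993135e-02.
By linearity: E[X] = C(244, 3)·p³ ≈ 2391444 · 8.9993135e-02 ≈ 215213.54243.
Since α = 1/2 < 1, p = c/n^{1/2} ≫ 1/n is above the triangle threshold p ~ 1/n. Asymptotically E[X] ~ (c³/6)·n^{3(1−α)} = (7³/6)·n^{1.5} → ∞; triangles are abundant w.h.p.

E[X] ≈ 215213.54243; in regime p = Θ(1/n^{1/2}) E[X] diverges (above the triangle threshold p ~ 1/n).
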